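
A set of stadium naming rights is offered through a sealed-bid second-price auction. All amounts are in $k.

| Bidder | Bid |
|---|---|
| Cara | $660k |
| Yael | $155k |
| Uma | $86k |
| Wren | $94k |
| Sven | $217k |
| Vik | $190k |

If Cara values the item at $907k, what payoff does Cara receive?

Highest bid: Cara at $660k, so Cara wins.
Second-highest bid: Sven at $217k — that is the price the winner pays.
Cara's payoff = value − price = $907k − $217k = $690k.

$690k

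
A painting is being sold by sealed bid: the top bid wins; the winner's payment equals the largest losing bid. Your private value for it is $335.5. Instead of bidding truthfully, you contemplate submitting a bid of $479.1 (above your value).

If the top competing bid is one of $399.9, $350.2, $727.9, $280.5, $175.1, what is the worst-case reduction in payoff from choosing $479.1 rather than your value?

$64.4

$399.9: truthful gives $0, deviation gives −$64.4 → loss $64.4.
$350.2: truthful gives $0, deviation gives −$14.7 → loss $14.7.
$727.9: same outcome either way → loss $0.
$280.5: same outcome either way → loss $0.
$175.1: same outcome either way → loss $0.
Maximum loss: $64.4.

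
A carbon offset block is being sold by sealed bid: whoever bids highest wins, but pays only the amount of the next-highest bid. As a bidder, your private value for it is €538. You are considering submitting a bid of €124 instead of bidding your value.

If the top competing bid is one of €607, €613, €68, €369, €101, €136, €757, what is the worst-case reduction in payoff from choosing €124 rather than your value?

€402

€607: same outcome either way → loss €0.
€613: same outcome either way → loss €0.
€68: same outcome either way → loss €0.
€369: truthful gives €169, deviation gives €0 → loss €169.
€101: same outcome either way → loss €0.
€136: truthful gives €402, deviation gives €0 → loss €402.
€757: same outcome either way → loss €0.
Maximum loss: €402.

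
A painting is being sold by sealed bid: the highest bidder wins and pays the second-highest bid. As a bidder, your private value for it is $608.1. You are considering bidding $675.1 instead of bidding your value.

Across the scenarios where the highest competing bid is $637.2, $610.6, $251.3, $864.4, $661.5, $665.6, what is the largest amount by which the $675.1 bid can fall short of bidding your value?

$57.5

$637.2: truthful gives $0, deviation gives −$29.1 → loss $29.1.
$610.6: truthful gives $0, deviation gives −$2.5 → loss $2.5.
$251.3: same outcome either way → loss $0.
$864.4: same outcome either way → loss $0.
$661.5: truthful gives $0, deviation gives −$53.4 → loss $53.4.
$665.6: truthful gives $0, deviation gives −$57.5 → loss $57.5.
Maximum loss: $57.5.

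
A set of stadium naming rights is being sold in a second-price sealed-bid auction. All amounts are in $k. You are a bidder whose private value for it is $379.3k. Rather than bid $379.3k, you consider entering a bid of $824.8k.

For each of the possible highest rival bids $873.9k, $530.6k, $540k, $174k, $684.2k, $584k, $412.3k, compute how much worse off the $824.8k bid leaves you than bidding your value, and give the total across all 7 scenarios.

$854.6k

The deviation costs you only when the competing bid falls strictly between $379.3k and $824.8k; elsewhere both bids give the same outcome.
$873.9k: outcomes coincide → loss $0k.
$530.6k: truthful payoff $0k, deviation payoff −$151.3k → loss $151.3k.
$540k: truthful payoff $0k, deviation payoff −$160.7k → loss $160.7k.
$174k: outcomes coincide → loss $0k.
$684.2k: truthful payoff $0k, deviation payoff −$304.9k → loss $304.9k.
$584k: truthful payoff $0k, deviation payoff −$204.7k → loss $204.7k.
$412.3k: truthful payoff $0k, deviation payoff −$33k → loss $33k.
Total loss = $151.3k + $160.7k + $304.9k + $204.7k + $33k = $854.6k.
In a second-price auction your bid sets only whether you win, not what you pay, so bidding your true value is weakly dominant.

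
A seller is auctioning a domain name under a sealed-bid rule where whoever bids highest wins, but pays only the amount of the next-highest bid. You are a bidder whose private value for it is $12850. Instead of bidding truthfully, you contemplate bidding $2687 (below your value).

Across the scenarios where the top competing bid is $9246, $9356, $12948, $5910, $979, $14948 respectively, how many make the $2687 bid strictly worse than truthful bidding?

The deviation hurts exactly when the highest competing bid lies strictly between $2687 and $12850 — underbidding then forfeits a profitable win.
$9246: inside the interval → strictly worse (loss $3604).
$9356: inside the interval → strictly worse (loss $3494).
$12948: above both → same outcome either way.
$5910: inside the interval → strictly worse (loss $6940).
$979: below both → same outcome either way.
$14948: above both → same outcome either way.
Count: 3.

3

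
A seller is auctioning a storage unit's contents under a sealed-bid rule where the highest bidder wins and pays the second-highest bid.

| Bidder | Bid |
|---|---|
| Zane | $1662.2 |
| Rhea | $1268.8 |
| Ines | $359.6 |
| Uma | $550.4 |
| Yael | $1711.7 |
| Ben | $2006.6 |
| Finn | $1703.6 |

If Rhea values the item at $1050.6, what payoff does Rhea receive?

$0

Highest bid: Ben at $2006.6, so Ben wins.
Second-highest bid: Yael at $1711.7 — that is the price the winner pays.
Rhea did not win, so Rhea pays nothing and receives nothing: payoff $0.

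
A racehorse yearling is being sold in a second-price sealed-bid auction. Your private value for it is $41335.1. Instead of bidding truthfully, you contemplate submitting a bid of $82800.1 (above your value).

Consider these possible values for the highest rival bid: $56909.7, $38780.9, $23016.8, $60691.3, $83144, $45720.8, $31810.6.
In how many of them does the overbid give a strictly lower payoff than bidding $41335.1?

The deviation hurts exactly when the highest competing bid lies strictly between $41335.1 and $82800.1 — overbidding then wins at a price above your value.
$56909.7: inside the interval → strictly worse (loss $15574.6).
$38780.9: below both → same outcome either way.
$23016.8: below both → same outcome either way.
$60691.3: inside the interval → strictly worse (loss $19356.2).
$83144: above both → same outcome either way.
$45720.8: inside the interval → strictly worse (loss $4385.7).
$31810.6: below both → same outcome either way.
Count: 3.

3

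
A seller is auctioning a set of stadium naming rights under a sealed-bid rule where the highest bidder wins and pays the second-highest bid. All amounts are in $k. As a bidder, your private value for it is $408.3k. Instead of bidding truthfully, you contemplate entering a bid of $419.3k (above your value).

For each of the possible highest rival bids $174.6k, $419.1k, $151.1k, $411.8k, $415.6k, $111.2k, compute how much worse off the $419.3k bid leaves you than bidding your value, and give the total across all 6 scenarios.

The deviation costs you only when the competing bid falls strictly between $408.3k and $419.3k; elsewhere both bids give the same outcome.
$174.6k: outcomes coincide → loss $0k.
$419.1k: truthful payoff $0k, deviation payoff −$10.8k → loss $10.8k.
$151.1k: outcomes coincide → loss $0k.
$411.8k: truthful payoff $0k, deviation payoff −$3.5k → loss $3.5k.
$415.6k: truthful payoff $0k, deviation payoff −$7.3k → loss $7.3k.
$111.2k: outcomes coincide → loss $0k.
Total loss = $10.8k + $3.5k + $7.3k = $21.6k.

$21.6k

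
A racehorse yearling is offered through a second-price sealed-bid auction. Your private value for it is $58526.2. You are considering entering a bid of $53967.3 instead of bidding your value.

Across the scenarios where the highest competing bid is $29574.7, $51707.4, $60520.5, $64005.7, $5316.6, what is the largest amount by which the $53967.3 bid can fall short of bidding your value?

$0

$29574.7: same outcome either way → loss $0.
$51707.4: same outcome either way → loss $0.
$60520.5: same outcome either way → loss $0.
$64005.7: same outcome either way → loss $0.
$5316.6: same outcome either way → loss $0.
Maximum loss: $0.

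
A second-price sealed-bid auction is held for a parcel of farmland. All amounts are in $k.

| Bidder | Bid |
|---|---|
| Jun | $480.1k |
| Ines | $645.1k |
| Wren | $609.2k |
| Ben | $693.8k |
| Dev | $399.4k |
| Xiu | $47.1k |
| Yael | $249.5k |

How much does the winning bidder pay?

$645.1k

Highest bid: Ben at $693.8k, so Ben wins.
Second-highest bid: Ines at $645.1k — that is the price the winner pays.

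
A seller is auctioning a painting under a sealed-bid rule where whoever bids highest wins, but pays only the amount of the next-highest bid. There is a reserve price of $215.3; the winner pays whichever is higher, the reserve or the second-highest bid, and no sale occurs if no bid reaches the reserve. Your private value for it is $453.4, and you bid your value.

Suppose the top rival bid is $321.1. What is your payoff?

$132.3

Your bid $453.4 is the highest and exceeds the reserve.
Price = max(second-highest bid, reserve) = max($321.1, $215.3) = $321.1.
Payoff = $453.4 − $321.1 = $132.3.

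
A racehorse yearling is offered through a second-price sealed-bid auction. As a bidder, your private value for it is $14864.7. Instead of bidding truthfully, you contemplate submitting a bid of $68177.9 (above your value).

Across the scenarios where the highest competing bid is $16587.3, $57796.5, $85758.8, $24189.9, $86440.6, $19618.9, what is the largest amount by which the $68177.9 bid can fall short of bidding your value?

$16587.3: truthful gives $0, deviation gives −$1722.6 → loss $1722.6.
$57796.5: truthful gives $0, deviation gives −$42931.8 → loss $42931.8.
$85758.8: same outcome either way → loss $0.
$24189.9: truthful gives $0, deviation gives −$9325.2 → loss $9325.2.
$86440.6: same outcome either way → loss $0.
$19618.9: truthful gives $0, deviation gives −$4754.2 → loss $4754.2.
Maximum loss: $42931.8.

$42931.8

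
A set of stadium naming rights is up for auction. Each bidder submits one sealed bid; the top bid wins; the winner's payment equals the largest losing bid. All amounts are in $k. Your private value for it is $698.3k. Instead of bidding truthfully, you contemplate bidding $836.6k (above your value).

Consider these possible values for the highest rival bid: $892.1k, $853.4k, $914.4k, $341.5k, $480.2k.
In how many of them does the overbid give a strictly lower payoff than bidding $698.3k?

The deviation hurts exactly when the highest competing bid lies strictly between $698.3k and $836.6k — overbidding then wins at a price above your value.
$892.1k: above both → same outcome either way.
$853.4k: above both → same outcome either way.
$914.4k: above both → same outcome either way.
$341.5k: below both → same outcome either way.
$480.2k: below both → same outcome either way.
Count: 0.

0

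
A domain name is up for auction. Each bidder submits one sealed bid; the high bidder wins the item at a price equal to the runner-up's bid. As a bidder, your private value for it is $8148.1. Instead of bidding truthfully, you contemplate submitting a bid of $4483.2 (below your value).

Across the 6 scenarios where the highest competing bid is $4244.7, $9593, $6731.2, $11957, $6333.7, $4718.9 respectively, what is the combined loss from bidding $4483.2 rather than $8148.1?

The deviation costs you only when the competing bid falls strictly between $4483.2 and $8148.1; elsewhere both bids give the same outcome.
$4244.7: outcomes coincide → loss $0.
$9593: outcomes coincide → loss $0.
$6731.2: truthful payoff $1416.9, deviation payoff $0 → loss $1416.9.
$11957: outcomes coincide → loss $0.
$6333.7: truthful payoff $1814.4, deviation payoff $0 → loss $1814.4.
$4718.9: truthful payoff $3429.2, deviation payoff $0 → loss $3429.2.
Total loss = $1416.9 + $1814.4 + $3429.2 = $6660.5.

$6660.5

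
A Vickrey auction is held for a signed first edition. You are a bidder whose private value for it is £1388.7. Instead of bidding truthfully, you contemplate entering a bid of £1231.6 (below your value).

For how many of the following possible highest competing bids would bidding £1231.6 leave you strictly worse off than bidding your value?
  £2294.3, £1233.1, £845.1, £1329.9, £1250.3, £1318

4

The deviation hurts exactly when the highest competing bid lies strictly between £1231.6 and £1388.7 — underbidding then forfeits a profitable win.
£2294.3: above both → same outcome either way.
£1233.1: inside the interval → strictly worse (loss £155.6).
£845.1: below both → same outcome either way.
£1329.9: inside the interval → strictly worse (loss £58.8).
£1250.3: inside the interval → strictly worse (loss £138.4).
£1318: inside the interval → strictly worse (loss £70.7).
Count: 4.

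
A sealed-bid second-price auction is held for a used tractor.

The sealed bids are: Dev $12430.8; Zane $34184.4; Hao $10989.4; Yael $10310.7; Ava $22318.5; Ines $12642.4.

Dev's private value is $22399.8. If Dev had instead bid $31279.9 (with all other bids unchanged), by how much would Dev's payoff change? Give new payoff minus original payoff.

$0

The highest bid among the other bidders is $34184.4; Dev's bid doesn't change that.
Original bid $12430.8: Dev is not highest (top rival bid is $34184.4); payoff $0.
Alternative bid $31279.9: Dev is not highest (top rival bid is $34184.4); payoff $0.
Change in payoff = $0 − ($0) = $0.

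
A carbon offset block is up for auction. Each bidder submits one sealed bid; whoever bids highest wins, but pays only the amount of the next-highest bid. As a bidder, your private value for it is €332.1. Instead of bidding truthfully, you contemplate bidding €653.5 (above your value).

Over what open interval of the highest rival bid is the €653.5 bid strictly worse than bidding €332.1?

(€332.1, €653.5)

If the competing bid is below €332.1, both bids win at the same price — no difference.
If it is above €653.5, both bids lose — no difference.
If it lies strictly between €332.1 and €653.5, bidding your value loses (payoff 0) while bidding €653.5 wins at a price above your value (payoff negative).
So the deviation strictly hurts on the open interval (€332.1, €653.5).
In a second-price auction your bid sets only whether you win, not what you pay, so bidding your true value is weakly dominant.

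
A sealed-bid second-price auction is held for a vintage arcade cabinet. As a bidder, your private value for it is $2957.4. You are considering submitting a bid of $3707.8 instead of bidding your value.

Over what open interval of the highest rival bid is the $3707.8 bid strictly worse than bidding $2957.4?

($2957.4, $3707.8)

If the competing bid is below $2957.4, both bids win at the same price — no difference.
If it is above $3707.8, both bids lose — no difference.
If it lies strictly between $2957.4 and $3707.8, bidding your value loses (payoff 0) while bidding $3707.8 wins at a price above your value (payoff negative).
So the deviation strictly hurts on the open interval ($2957.4, $3707.8).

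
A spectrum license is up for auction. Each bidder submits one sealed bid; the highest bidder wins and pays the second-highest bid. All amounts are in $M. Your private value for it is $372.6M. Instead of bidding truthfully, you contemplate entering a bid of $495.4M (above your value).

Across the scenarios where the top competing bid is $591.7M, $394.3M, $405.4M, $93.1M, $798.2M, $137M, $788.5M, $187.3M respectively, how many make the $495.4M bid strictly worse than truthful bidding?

2

The deviation hurts exactly when the highest competing bid lies strictly between $372.6M and $495.4M — overbidding then wins at a price above your value.
$591.7M: above both → same outcome either way.
$394.3M: inside the interval → strictly worse (loss $21.7M).
$405.4M: inside the interval → strictly worse (loss $32.8M).
$93.1M: below both → same outcome either way.
$798.2M: above both → same outcome either way.
$137M: below both → same outcome either way.
$788.5M: above both → same outcome either way.
$187.3M: below both → same outcome either way.
Count: 2.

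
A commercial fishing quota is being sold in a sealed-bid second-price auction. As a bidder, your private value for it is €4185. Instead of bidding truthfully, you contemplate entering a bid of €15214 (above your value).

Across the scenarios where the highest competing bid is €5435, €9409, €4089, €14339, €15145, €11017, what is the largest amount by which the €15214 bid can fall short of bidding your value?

€10960

€5435: truthful gives €0, deviation gives −€1250 → loss €1250.
€9409: truthful gives €0, deviation gives −€5224 → loss €5224.
€4089: same outcome either way → loss €0.
€14339: truthful gives €0, deviation gives −€10154 → loss €10154.
€15145: truthful gives €0, deviation gives −€10960 → loss €10960.
€11017: truthful gives €0, deviation gives −€6832 → loss €6832.
Maximum loss: €10960.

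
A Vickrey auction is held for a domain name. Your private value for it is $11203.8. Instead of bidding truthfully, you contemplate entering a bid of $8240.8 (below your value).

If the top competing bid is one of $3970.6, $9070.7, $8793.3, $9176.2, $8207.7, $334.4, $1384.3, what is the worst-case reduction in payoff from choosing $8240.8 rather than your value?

$3970.6: same outcome either way → loss $0.
$9070.7: truthful gives $2133.1, deviation gives $0 → loss $2133.1.
$8793.3: truthful gives $2410.5, deviation gives $0 → loss $2410.5.
$9176.2: truthful gives $2027.6, deviation gives $0 → loss $2027.6.
$8207.7: same outcome either way → loss $0.
$334.4: same outcome either way → loss $0.
$1384.3: same outcome either way → loss $0.
Maximum loss: $2410.5.

$2410.5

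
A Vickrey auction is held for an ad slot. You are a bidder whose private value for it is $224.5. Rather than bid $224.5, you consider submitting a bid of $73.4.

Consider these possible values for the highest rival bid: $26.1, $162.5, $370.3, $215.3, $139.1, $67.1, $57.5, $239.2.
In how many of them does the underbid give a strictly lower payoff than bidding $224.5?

The deviation hurts exactly when the highest competing bid lies strictly between $73.4 and $224.5 — underbidding then forfeits a profitable win.
$26.1: below both → same outcome either way.
$162.5: inside the interval → strictly worse (loss $62).
$370.3: above both → same outcome either way.
$215.3: inside the interval → strictly worse (loss $9.2).
$139.1: inside the interval → strictly worse (loss $85.4).
$67.1: below both → same outcome either way.
$57.5: below both → same outcome either way.
$239.2: above both → same outcome either way.
Count: 3.

3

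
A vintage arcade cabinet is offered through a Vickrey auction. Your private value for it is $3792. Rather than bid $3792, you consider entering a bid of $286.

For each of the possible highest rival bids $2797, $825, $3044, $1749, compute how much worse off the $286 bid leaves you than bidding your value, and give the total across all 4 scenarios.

The deviation costs you only when the competing bid falls strictly between $286 and $3792; elsewhere both bids give the same outcome.
$2797: truthful payoff $995, deviation payoff $0 → loss $995.
$825: truthful payoff $2967, deviation payoff $0 → loss $2967.
$3044: truthful payoff $748, deviation payoff $0 → loss $748.
$1749: truthful payoff $2043, deviation payoff $0 → loss $2043.
Total loss = $995 + $2967 + $748 + $2043 = $6753.

$6753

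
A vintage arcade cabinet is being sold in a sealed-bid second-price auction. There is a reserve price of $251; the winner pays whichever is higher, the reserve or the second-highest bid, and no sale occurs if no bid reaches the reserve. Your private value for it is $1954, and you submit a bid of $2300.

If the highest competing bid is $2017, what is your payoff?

Your bid $2300 is the highest and exceeds the reserve.
Price = max(second-highest bid, reserve) = max($2017, $251) = $2017.
Payoff = $1954 − $2017 = −$63.

−$63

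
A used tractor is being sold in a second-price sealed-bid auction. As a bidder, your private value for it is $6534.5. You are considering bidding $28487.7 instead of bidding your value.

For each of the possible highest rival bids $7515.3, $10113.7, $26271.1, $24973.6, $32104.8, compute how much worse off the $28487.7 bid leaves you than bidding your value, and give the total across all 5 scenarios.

The deviation costs you only when the competing bid falls strictly between $6534.5 and $28487.7; elsewhere both bids give the same outcome.
$7515.3: truthful payoff $0, deviation payoff −$980.8 → loss $980.8.
$10113.7: truthful payoff $0, deviation payoff −$3579.2 → loss $3579.2.
$26271.1: truthful payoff $0, deviation payoff −$19736.6 → loss $19736.6.
$24973.6: truthful payoff $0, deviation payoff −$18439.1 → loss $18439.1.
$32104.8: outcomes coincide → loss $0.
Total loss = $980.8 + $3579.2 + $19736.6 + $18439.1 = $42735.7.
Because the price is fixed by the runner-up's bid, deviating from your value can only change a good outcome into a bad one — never the reverse.

$42735.7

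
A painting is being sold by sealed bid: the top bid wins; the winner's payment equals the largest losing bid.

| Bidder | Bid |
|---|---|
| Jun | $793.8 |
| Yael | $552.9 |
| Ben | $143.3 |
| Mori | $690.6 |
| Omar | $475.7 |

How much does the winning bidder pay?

Highest bid: Jun at $793.8, so Jun wins.
Second-highest bid: Mori at $690.6 — that is the price the winner pays.

$690.6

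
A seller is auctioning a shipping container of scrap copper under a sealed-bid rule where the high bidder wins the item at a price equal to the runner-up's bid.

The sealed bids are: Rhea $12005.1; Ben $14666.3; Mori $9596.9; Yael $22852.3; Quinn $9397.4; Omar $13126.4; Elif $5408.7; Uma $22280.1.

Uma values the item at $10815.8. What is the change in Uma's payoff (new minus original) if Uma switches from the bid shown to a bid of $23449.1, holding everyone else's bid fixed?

−$12036.5

The highest bid among the other bidders is $22852.3; Uma's bid doesn't change that.
Original bid $22280.1: Uma is not highest (top rival bid is $22852.3); payoff $0.
Alternative bid $23449.1: Uma is highest, pays the top rival bid $22852.3; payoff $10815.8 − $22852.3 = −$12036.5.
Change in payoff = −$12036.5 − ($0) = −$12036.5.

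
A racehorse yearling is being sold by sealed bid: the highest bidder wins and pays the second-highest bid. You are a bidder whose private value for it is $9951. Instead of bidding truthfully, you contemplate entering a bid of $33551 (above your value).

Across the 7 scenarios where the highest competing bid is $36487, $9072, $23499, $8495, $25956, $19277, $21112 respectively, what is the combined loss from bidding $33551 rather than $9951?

The deviation costs you only when the competing bid falls strictly between $9951 and $33551; elsewhere both bids give the same outcome.
$36487: outcomes coincide → loss $0.
$9072: outcomes coincide → loss $0.
$23499: truthful payoff $0, deviation payoff −$13548 → loss $13548.
$8495: outcomes coincide → loss $0.
$25956: truthful payoff $0, deviation payoff −$16005 → loss $16005.
$19277: truthful payoff $0, deviation payoff −$9326 → loss $9326.
$21112: truthful payoff $0, deviation payoff −$11161 → loss $11161.
Total loss = $13548 + $16005 + $9326 + $11161 = $50040.

$50040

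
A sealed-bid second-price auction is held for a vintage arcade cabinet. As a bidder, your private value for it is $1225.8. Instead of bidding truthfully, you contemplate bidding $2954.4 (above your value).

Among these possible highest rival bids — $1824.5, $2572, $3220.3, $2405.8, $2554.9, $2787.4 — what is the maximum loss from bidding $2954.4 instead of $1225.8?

$1561.6

$1824.5: truthful gives $0, deviation gives −$598.7 → loss $598.7.
$2572: truthful gives $0, deviation gives −$1346.2 → loss $1346.2.
$3220.3: same outcome either way → loss $0.
$2405.8: truthful gives $0, deviation gives −$1180 → loss $1180.
$2554.9: truthful gives $0, deviation gives −$1329.1 → loss $1329.1.
$2787.4: truthful gives $0, deviation gives −$1561.6 → loss $1561.6.
Maximum loss: $1561.6.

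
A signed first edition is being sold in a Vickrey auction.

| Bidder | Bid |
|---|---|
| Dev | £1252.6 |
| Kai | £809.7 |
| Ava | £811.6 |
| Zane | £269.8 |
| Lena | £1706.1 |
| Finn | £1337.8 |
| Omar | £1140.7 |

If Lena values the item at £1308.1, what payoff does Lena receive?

−£29.7

Highest bid: Lena at £1706.1, so Lena wins.
Second-highest bid: Finn at £1337.8 — that is the price the winner pays.
Lena's payoff = value − price = £1308.1 − £1337.8 = −£29.7.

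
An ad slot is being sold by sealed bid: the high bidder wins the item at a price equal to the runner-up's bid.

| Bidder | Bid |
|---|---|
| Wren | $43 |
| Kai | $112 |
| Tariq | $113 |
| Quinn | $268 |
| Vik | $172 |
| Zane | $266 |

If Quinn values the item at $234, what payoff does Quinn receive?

Highest bid: Quinn at $268, so Quinn wins.
Second-highest bid: Zane at $266 — that is the price the winner pays.
Quinn's payoff = value − price = $234 − $266 = −$32.

−$32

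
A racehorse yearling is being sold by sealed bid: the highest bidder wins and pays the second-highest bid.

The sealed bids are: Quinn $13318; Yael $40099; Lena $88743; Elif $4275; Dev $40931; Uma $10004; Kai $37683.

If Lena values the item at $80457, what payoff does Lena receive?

Highest bid: Lena at $88743, so Lena wins.
Second-highest bid: Dev at $40931 — that is the price the winner pays.
Lena's payoff = value − price = $80457 − $40931 = $39526.

$39526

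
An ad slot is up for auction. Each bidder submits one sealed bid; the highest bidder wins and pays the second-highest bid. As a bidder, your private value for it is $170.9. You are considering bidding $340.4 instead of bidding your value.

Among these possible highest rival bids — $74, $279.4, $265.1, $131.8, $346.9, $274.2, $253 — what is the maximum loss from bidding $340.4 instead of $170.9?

$74: same outcome either way → loss $0.
$279.4: truthful gives $0, deviation gives −$108.5 → loss $108.5.
$265.1: truthful gives $0, deviation gives −$94.2 → loss $94.2.
$131.8: same outcome either way → loss $0.
$346.9: same outcome either way → loss $0.
$274.2: truthful gives $0, deviation gives −$103.3 → loss $103.3.
$253: truthful gives $0, deviation gives −$82.1 → loss $82.1.
Maximum loss: $108.5.

$108.5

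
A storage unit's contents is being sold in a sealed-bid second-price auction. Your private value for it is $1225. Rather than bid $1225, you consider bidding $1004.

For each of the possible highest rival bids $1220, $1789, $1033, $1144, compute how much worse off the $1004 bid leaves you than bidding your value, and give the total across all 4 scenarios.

The deviation costs you only when the competing bid falls strictly between $1004 and $1225; elsewhere both bids give the same outcome.
$1220: truthful payoff $5, deviation payoff $0 → loss $5.
$1789: outcomes coincide → loss $0.
$1033: truthful payoff $192, deviation payoff $0 → loss $192.
$1144: truthful payoff $81, deviation payoff $0 → loss $81.
Total loss = $5 + $192 + $81 = $278.
In a second-price auction your bid sets only whether you win, not what you pay, so bidding your true value is weakly dominant.

$278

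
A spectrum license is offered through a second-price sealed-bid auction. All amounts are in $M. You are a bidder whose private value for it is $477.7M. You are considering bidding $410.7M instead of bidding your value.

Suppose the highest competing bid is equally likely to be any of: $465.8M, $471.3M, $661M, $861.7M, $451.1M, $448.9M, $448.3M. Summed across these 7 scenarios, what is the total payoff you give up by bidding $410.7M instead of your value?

The deviation costs you only when the competing bid falls strictly between $410.7M and $477.7M; elsewhere both bids give the same outcome.
$465.8M: truthful payoff $11.9M, deviation payoff $0M → loss $11.9M.
$471.3M: truthful payoff $6.4M, deviation payoff $0M → loss $6.4M.
$661M: outcomes coincide → loss $0M.
$861.7M: outcomes coincide → loss $0M.
$451.1M: truthful payoff $26.6M, deviation payoff $0M → loss $26.6M.
$448.9M: truthful payoff $28.8M, deviation payoff $0M → loss $28.8M.
$448.3M: truthful payoff $29.4M, deviation payoff $0M → loss $29.4M.
Total loss = $11.9M + $6.4M + $26.6M + $28.8M + $29.4M = $103.1M.

$103.1M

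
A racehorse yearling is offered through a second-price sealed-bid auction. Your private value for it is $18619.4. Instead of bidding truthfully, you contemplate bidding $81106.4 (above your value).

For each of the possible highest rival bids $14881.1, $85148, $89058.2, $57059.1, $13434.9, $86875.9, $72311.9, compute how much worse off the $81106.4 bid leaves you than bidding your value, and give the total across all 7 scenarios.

The deviation costs you only when the competing bid falls strictly between $18619.4 and $81106.4; elsewhere both bids give the same outcome.
$14881.1: outcomes coincide → loss $0.
$85148: outcomes coincide → loss $0.
$89058.2: outcomes coincide → loss $0.
$57059.1: truthful payoff $0, deviation payoff −$38439.7 → loss $38439.7.
$13434.9: outcomes coincide → loss $0.
$86875.9: outcomes coincide → loss $0.
$72311.9: truthful payoff $0, deviation payoff −$53692.5 → loss $53692.5.
Total loss = $38439.7 + $53692.5 = $92132.2.
Truthful bidding weakly dominates here: raising your bid can only win items priced above your value, and lowering it can only forfeit items priced below.

$92132.2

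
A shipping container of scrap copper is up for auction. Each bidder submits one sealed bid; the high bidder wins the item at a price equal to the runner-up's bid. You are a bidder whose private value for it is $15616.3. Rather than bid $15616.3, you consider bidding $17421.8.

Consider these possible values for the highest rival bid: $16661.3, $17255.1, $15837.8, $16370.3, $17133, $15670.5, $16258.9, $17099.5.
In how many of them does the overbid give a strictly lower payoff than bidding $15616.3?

8

The deviation hurts exactly when the highest competing bid lies strictly between $15616.3 and $17421.8 — overbidding then wins at a price above your value.
$16661.3: inside the interval → strictly worse (loss $1045).
$17255.1: inside the interval → strictly worse (loss $1638.8).
$15837.8: inside the interval → strictly worse (loss $221.5).
$16370.3: inside the interval → strictly worse (loss $754).
$17133: inside the interval → strictly worse (loss $1516.7).
$15670.5: inside the interval → strictly worse (loss $54.2).
$16258.9: inside the interval → strictly worse (loss $642.6).
$17099.5: inside the interval → strictly worse (loss $1483.2).
Count: 8.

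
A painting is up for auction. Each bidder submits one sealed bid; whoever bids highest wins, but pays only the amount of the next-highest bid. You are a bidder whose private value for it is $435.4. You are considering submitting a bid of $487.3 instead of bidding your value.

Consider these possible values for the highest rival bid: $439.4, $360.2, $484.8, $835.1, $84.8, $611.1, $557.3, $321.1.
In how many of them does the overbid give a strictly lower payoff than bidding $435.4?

The deviation hurts exactly when the highest competing bid lies strictly between $435.4 and $487.3 — overbidding then wins at a price above your value.
$439.4: inside the interval → strictly worse (loss $4).
$360.2: below both → same outcome either way.
$484.8: inside the interval → strictly worse (loss $49.4).
$835.1: above both → same outcome either way.
$84.8: below both → same outcome either way.
$611.1: above both → same outcome either way.
$557.3: above both → same outcome either way.
$321.1: below both → same outcome either way.
Count: 2.

2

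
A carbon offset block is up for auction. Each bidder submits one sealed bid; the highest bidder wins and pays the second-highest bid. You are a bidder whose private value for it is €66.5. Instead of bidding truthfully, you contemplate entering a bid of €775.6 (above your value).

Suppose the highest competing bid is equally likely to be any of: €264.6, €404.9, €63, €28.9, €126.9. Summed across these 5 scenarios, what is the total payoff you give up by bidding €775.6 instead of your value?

The deviation costs you only when the competing bid falls strictly between €66.5 and €775.6; elsewhere both bids give the same outcome.
€264.6: truthful payoff €0, deviation payoff −€198.1 → loss €198.1.
€404.9: truthful payoff €0, deviation payoff −€338.4 → loss €338.4.
€63: outcomes coincide → loss €0.
€28.9: outcomes coincide → loss €0.
€126.9: truthful payoff €0, deviation payoff −€60.4 → loss €60.4.
Total loss = €198.1 + €338.4 + €60.4 = €596.9.
In a second-price auction your bid sets only whether you win, not what you pay, so bidding your true value is weakly dominant.

€596.9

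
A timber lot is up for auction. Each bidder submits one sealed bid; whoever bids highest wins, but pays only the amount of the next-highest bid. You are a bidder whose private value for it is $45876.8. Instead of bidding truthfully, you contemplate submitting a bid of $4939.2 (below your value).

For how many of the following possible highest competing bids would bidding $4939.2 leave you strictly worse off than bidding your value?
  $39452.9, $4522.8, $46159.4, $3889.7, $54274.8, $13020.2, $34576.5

The deviation hurts exactly when the highest competing bid lies strictly between $4939.2 and $45876.8 — underbidding then forfeits a profitable win.
$39452.9: inside the interval → strictly worse (loss $6423.9).
$4522.8: below both → same outcome either way.
$46159.4: above both → same outcome either way.
$3889.7: below both → same outcome either way.
$54274.8: above both → same outcome either way.
$13020.2: inside the interval → strictly worse (loss $32856.6).
$34576.5: inside the interval → strictly worse (loss $11300.3).
Count: 3.

3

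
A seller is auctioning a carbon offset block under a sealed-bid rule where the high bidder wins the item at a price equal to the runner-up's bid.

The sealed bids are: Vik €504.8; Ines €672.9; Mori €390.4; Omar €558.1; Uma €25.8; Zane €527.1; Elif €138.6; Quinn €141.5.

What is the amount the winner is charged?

Highest bid: Ines at €672.9, so Ines wins.
Second-highest bid: Omar at €558.1 — that is the price the winner pays.

€558.1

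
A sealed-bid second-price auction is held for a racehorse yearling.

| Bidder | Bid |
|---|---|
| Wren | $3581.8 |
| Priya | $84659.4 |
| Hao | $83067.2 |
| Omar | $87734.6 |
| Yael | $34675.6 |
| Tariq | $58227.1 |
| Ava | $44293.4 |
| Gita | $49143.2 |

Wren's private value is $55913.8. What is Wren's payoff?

$0

Highest bid: Omar at $87734.6, so Omar wins.
Second-highest bid: Priya at $84659.4 — that is the price the winner pays.
Wren did not win, so Wren pays nothing and receives nothing: payoff $0.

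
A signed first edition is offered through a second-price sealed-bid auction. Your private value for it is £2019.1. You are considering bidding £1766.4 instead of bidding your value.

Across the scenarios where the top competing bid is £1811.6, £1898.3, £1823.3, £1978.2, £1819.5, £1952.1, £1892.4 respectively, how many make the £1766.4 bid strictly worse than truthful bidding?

7

The deviation hurts exactly when the highest competing bid lies strictly between £1766.4 and £2019.1 — underbidding then forfeits a profitable win.
£1811.6: inside the interval → strictly worse (loss £207.5).
£1898.3: inside the interval → strictly worse (loss £120.8).
£1823.3: inside the interval → strictly worse (loss £195.8).
£1978.2: inside the interval → strictly worse (loss £40.9).
£1819.5: inside the interval → strictly worse (loss £199.6).
£1952.1: inside the interval → strictly worse (loss £67).
£1892.4: inside the interval → strictly worse (loss £126.7).
Count: 7.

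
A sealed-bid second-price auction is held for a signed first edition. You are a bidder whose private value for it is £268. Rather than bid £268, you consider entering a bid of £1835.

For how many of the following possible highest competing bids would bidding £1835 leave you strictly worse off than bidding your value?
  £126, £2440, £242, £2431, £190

The deviation hurts exactly when the highest competing bid lies strictly between £268 and £1835 — overbidding then wins at a price above your value.
£126: below both → same outcome either way.
£2440: above both → same outcome either way.
£242: below both → same outcome either way.
£2431: above both → same outcome either way.
£190: below both → same outcome either way.
Count: 0.

0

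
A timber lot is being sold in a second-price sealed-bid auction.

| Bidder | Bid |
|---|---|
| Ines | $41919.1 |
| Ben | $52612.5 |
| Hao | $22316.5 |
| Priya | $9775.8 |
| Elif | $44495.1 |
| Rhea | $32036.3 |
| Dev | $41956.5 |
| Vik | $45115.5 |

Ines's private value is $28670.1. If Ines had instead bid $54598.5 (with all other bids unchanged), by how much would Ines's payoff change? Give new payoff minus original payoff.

−$23942.4

The highest bid among the other bidders is $52612.5; Ines's bid doesn't change that.
Original bid $41919.1: Ines is not highest (top rival bid is $52612.5); payoff $0.
Alternative bid $54598.5: Ines is highest, pays the top rival bid $52612.5; payoff $28670.1 − $52612.5 = −$23942.4.
Change in payoff = −$23942.4 − ($0) = −$23942.4.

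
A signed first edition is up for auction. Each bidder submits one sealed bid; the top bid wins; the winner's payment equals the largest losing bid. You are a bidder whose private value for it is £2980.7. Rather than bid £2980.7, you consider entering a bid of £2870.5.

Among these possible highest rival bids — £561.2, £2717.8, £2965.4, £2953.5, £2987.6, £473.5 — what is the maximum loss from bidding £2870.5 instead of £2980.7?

£561.2: same outcome either way → loss £0.
£2717.8: same outcome either way → loss £0.
£2965.4: truthful gives £15.3, deviation gives £0 → loss £15.3.
£2953.5: truthful gives £27.2, deviation gives £0 → loss £27.2.
£2987.6: same outcome either way → loss £0.
£473.5: same outcome either way → loss £0.
Maximum loss: £27.2.

£27.2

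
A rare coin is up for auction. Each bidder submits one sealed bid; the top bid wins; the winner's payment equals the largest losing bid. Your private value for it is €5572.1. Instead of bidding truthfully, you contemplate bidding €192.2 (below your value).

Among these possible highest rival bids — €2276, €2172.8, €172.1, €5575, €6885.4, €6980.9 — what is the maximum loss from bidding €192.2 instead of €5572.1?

€2276: truthful gives €3296.1, deviation gives €0 → loss €3296.1.
€2172.8: truthful gives €3399.3, deviation gives €0 → loss €3399.3.
€172.1: same outcome either way → loss €0.
€5575: same outcome either way → loss €0.
€6885.4: same outcome either way → loss €0.
€6980.9: same outcome either way → loss €0.
Maximum loss: €3399.3.

€3399.3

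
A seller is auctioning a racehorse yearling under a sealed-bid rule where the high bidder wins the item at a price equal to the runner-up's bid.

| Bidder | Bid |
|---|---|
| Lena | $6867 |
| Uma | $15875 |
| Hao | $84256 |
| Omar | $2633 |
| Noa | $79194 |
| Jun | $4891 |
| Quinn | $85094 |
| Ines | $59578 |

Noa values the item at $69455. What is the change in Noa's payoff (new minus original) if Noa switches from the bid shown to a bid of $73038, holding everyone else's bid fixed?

$0

The highest bid among the other bidders is $85094; Noa's bid doesn't change that.
Original bid $79194: Noa is not highest (top rival bid is $85094); payoff $0.
Alternative bid $73038: Noa is not highest (top rival bid is $85094); payoff $0.
Change in payoff = $0 − ($0) = $0.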